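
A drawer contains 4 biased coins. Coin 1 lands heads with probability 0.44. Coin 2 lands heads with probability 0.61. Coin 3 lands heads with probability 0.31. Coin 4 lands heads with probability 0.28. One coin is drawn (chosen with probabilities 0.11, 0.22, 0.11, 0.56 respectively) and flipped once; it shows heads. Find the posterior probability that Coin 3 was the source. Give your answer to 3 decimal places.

Posterior probability ≈ 0.091

Tabulate prior·likelihood by source: [1] prior 0.11, lik 0.44, product 0.04840; [2] prior 0.22, lik 0.61, product 0.1342; [3] prior 0.11, lik 0.31, product 0.03410; [4] prior 0.56, lik 0.28, product 0.1568.
Normalizing constant = 0.37350; the posterior for Coin 3 is its product over the sum, 0.03410/0.37350 = 0.091.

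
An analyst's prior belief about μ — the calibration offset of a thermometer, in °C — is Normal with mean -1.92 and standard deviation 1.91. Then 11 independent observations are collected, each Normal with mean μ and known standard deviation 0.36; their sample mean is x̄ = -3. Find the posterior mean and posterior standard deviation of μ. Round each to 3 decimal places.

Posterior mean ≈ -2.997; posterior SD ≈ 0.108

Prior precision 1/τ₀² = 1/1.91² = 0.274115; data precision n/σ² = 11/0.36² = 84.8765.
Posterior precision = 0.274115 + 84.8765 = 85.1507, giving posterior SD = 1/√85.1507 = 0.108.
Posterior mean = (0.274115·-1.92 + 84.8765·-3) / 85.1507 = -2.997.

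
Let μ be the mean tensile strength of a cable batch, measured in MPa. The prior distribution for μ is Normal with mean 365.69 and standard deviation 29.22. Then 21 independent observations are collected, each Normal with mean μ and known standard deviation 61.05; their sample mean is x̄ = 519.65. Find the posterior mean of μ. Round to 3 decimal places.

Prior precision 1/τ₀² = 1/29.22² = 0.00117122; data precision n/σ² = 21/61.05² = 0.00563440.
Posterior precision = 0.00117122 + 0.00563440 = 0.00680563.
Posterior mean = (0.00117122·365.69 + 0.00563440·519.65) / 0.00680563 = 493.154.

Posterior mean ≈ 493.154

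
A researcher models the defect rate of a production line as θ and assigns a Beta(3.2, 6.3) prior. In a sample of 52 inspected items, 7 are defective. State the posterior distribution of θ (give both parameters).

Posterior: Beta(10.2, 51.3)

The binomial likelihood is conjugate to the Beta prior: with 7 successes and 45 failures, the posterior is Beta(3.2+7, 6.3+45) = Beta(10.2, 51.3).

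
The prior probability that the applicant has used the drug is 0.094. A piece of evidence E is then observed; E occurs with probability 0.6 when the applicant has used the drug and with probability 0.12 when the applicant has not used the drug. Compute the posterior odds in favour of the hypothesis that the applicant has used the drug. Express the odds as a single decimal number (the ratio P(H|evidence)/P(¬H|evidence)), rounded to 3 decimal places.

Prior odds = 0.094/(1−0.094) = 0.10375. In log-odds, ln(0.10375) = -2.2657.
Add log likelihood ratio: ln(5.0000) = 1.6094.
Posterior log-odds = -0.65631, so posterior odds = exp(-0.65631) = 0.51876.

Posterior odds ≈ 0.519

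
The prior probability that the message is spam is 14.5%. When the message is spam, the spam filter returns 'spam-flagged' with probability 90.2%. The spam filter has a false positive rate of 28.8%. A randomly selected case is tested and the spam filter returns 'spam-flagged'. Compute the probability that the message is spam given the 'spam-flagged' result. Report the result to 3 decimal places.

P(H | E) ≈ 0.347

Let H be the event that the message is spam. P(H) = 0.145, so P(¬H) = 0.855. With E the 'spam-flagged' result, P(E|H) = 0.902 and P(E|¬H) = 0.288.
P(E) = 0.902·0.145 + 0.288·0.855 = 0.13079 + 0.24624 = 0.37703.
By Bayes' theorem, P(H|E) = 0.13079 / 0.37703 = 0.347.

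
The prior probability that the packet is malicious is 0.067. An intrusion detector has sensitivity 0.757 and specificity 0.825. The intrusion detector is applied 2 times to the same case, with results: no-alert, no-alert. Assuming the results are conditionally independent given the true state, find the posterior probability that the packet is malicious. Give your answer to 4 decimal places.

With H the event that the packet is malicious, the joint likelihood of the observed sequence is P(data|H) = 0.243·0.243 = 0.059049 and P(data|¬H) = 0.825·0.825 = 0.68062.
Bayes: P(H|data) = 0.067·0.059049 / (0.067·0.059049 + 0.933·0.68062) = 0.0039563/0.63898 = 0.0062.

Posterior P(H) ≈ 0.0062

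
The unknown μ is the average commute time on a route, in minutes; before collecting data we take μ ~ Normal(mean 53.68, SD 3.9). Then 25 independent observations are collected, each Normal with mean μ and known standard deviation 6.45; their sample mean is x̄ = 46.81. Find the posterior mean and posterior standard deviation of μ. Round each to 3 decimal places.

With known σ, the Normal prior is conjugate. Weight on the data is w = (n/σ²)/(n/σ² + 1/τ₀²) = 0.600925/(0.600925+0.0657462) = 0.90138.
Posterior mean = w·x̄ + (1−w)·μ₀ = 0.90138·46.81 + 0.098619·53.68 = 47.488. Posterior variance = 1/(0.600925+0.0657462) = 1.49999, so SD = 1.225.

Posterior mean ≈ 47.488; posterior SD ≈ 1.225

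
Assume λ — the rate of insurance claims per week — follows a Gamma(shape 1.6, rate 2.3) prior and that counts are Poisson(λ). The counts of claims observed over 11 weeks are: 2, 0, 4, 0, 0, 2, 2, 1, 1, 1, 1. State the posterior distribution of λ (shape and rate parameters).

Posterior: Gamma(shape=15.6, rate=13.3)

Total count ∑xᵢ = 14 over n = 11 weeks.
Gamma is conjugate to the Poisson likelihood: posterior is Gamma(shape = 1.6+14 = 15.6, rate = 2.3+11 = 13.3).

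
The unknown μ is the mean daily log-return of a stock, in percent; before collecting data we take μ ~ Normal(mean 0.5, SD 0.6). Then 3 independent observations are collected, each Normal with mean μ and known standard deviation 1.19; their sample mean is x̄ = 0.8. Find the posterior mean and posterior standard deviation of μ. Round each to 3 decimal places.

Prior precision 1/τ₀² = 1/0.6² = 2.77778; data precision n/σ² = 3/1.19² = 2.11849.
Posterior precision = 2.77778 + 2.11849 = 4.89627, giving posterior SD = 1/√4.89627 = 0.452.
Posterior mean = (2.77778·0.5 + 2.11849·0.8) / 4.89627 = 0.630.

Posterior mean ≈ 0.630; posterior SD ≈ 0.452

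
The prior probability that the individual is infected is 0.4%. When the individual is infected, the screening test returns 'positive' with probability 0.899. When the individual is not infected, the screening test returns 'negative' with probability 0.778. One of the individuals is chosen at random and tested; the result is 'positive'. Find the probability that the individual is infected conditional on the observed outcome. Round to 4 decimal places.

Write H for 'the individual is infected'. Prior odds H:¬H = 0.004/0.996 = 0.0040161. For the 'positive' outcome, the likelihood ratio is 0.899/0.222 = 4.0495.
Posterior odds = 0.0040161 × 4.0495 = 0.016263, so P(H|E) = 0.016263/(1+0.016263) = 0.0160.

P(H | E) ≈ 0.0160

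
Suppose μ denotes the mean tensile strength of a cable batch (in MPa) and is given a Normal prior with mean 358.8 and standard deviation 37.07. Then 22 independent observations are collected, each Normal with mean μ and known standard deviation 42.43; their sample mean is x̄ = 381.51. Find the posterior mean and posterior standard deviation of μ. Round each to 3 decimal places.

With known σ, the Normal prior is conjugate. Weight on the data is w = (n/σ²)/(n/σ² + 1/τ₀²) = 0.0122202/(0.0122202+0.00072770) = 0.94380.
Posterior mean = w·x̄ + (1−w)·μ₀ = 0.94380·381.51 + 0.056203·358.8 = 380.234. Posterior variance = 1/(0.0122202+0.00072770) = 77.2329, so SD = 8.788.

Posterior mean ≈ 380.234; posterior SD ≈ 8.788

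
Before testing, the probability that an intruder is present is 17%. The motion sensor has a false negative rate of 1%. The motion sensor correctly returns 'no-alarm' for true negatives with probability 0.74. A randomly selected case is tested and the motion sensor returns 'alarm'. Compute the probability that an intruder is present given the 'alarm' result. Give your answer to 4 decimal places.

Let H be the event that an intruder is present. P(H) = 0.17, so P(¬H) = 0.83. With E the 'alarm' result, P(E|H) = 0.99 and P(E|¬H) = 0.26.
P(E) = 0.99·0.17 + 0.26·0.83 = 0.16830 + 0.21580 = 0.38410.
By Bayes' theorem, P(H|E) = 0.16830 / 0.38410 = 0.4382.

P(H | E) ≈ 0.4382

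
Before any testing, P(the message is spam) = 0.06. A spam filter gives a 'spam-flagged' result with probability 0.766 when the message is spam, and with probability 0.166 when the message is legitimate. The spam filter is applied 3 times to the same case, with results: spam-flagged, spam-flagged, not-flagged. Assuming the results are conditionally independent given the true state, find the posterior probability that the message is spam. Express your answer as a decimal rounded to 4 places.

Posterior P(H) ≈ 0.2761

With H the event that the message is spam, the joint likelihood of the observed sequence is P(data|H) = 0.766·0.766·0.234 = 0.13730 and P(data|¬H) = 0.166·0.166·0.834 = 0.022982.
Bayes: P(H|data) = 0.06·0.13730 / (0.06·0.13730 + 0.94·0.022982) = 0.0082381/0.029841 = 0.2761.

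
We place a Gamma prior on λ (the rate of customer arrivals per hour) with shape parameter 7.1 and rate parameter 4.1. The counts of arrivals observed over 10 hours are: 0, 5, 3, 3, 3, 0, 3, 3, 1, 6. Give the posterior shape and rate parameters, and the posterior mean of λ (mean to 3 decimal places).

Posterior: Gamma(shape=34.1, rate=14.1); mean ≈ 2.418

The Poisson likelihood adds the total count to the shape and the number of exposure periods to the rate. Here ∑xᵢ = 27 and n = 10, so shape 7.1→34.1 and rate 4.1→14.1.
E[λ | data] = 34.1/14.1 = 2.418.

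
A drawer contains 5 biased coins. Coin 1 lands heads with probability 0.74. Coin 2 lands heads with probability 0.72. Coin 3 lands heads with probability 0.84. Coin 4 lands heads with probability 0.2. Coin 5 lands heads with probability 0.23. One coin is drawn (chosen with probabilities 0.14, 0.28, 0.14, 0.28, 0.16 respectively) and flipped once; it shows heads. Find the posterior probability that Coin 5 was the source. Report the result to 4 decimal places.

Posterior probability ≈ 0.0714

P(heads|C1) = 0.74; P(heads|C2) = 0.72; P(heads|C3) = 0.84; P(heads|C4) = 0.2; P(heads|C5) = 0.23.
Prior × likelihood for each source: 0.14·0.74=0.1036, 0.28·0.72=0.2016, 0.14·0.84=0.1176, 0.28·0.2=0.05600, 0.16·0.23=0.03680. Summing gives P(heads) = 0.51560.
P(Coin 5 | heads) = 0.03680 / 0.51560 = 0.0714.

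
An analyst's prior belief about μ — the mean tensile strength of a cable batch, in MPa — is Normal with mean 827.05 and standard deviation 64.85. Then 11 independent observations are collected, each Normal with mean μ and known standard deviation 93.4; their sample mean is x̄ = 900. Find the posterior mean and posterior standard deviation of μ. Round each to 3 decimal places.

Prior precision 1/τ₀² = 1/64.85² = 0.00023778; data precision n/σ² = 11/93.4² = 0.00126095.
Posterior precision = 0.00023778 + 0.00126095 = 0.00149874, giving posterior SD = 1/√0.00149874 = 25.831.
Posterior mean = (0.00023778·827.05 + 0.00126095·900) / 0.00149874 = 888.426.

Posterior mean ≈ 888.426; posterior SD ≈ 25.831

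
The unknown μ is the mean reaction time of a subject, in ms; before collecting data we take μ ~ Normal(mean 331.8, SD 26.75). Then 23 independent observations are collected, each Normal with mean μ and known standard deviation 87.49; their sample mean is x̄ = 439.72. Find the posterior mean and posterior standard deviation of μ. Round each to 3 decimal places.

Posterior mean ≈ 405.461; posterior SD ≈ 15.072

Prior precision 1/τ₀² = 1/26.75² = 0.00139750; data precision n/σ² = 23/87.49² = 0.00300477.
Posterior precision = 0.00139750 + 0.00300477 = 0.00440227, giving posterior SD = 1/√0.00440227 = 15.072.
Posterior mean = (0.00139750·331.8 + 0.00300477·439.72) / 0.00440227 = 405.461.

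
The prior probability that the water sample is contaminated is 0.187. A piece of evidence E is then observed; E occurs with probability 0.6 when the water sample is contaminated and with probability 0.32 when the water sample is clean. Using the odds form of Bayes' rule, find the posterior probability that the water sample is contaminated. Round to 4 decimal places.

Posterior probability ≈ 0.3013

Prior odds = 0.187/(1−0.187) = 0.23001.
Likelihood ratio for E = 0.6/0.32 = 1.8750.
Posterior odds = prior odds × LR = 0.43127.
Posterior probability = odds/(1+odds) = 0.43127/1.4313 = 0.3013.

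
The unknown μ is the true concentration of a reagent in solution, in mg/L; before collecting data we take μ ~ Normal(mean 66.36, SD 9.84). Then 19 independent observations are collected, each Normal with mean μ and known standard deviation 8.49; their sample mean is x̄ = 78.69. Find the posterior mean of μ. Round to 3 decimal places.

Prior precision 1/τ₀² = 1/9.84² = 0.0103278; data precision n/σ² = 19/8.49² = 0.263596.
Posterior precision = 0.0103278 + 0.263596 = 0.273923.
Posterior mean = (0.0103278·66.36 + 0.263596·78.69) / 0.273923 = 78.225.

Posterior mean ≈ 78.225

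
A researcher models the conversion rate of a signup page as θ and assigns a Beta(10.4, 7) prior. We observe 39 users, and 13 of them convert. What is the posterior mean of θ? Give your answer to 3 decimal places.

Posterior mean ≈ 0.415

Observing 13 successes and 26 failures updates Beta(10.4, 7) by adding the success and failure counts to the two shape parameters: α = 10.4+13 = 23.4, β = 7+26 = 33.
Posterior mean = α/(α+β) = 23.4/56.4 = 0.415.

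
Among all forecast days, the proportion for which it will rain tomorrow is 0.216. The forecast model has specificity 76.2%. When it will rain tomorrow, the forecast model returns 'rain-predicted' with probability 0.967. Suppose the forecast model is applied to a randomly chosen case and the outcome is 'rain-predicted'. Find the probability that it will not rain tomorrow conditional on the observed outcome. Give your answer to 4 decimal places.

Write H for 'it will rain tomorrow'. Prior odds H:¬H = 0.216/0.784 = 0.27551. For the 'rain-predicted' outcome, the likelihood ratio is 0.967/0.238 = 4.0630.
Posterior odds = 0.27551 × 4.0630 = 1.1194, so P(H|E) = 1.1194/(1+1.1194) = 0.5282. Then P(¬H|E) = 1 − 0.5282 = 0.4718.

P(¬H | E) ≈ 0.4718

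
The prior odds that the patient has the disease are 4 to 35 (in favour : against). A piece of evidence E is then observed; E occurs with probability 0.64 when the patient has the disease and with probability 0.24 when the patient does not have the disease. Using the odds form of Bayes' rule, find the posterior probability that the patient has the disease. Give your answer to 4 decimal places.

Posterior probability ≈ 0.2336

Prior odds = 4/35 = 0.11429. In log-odds, ln(0.11429) = -2.1691.
Add log likelihood ratio: ln(2.6667) = 0.98083.
Posterior log-odds = -1.1882, so posterior odds = exp(-1.1882) = 0.30476. Converting, P(H|E) = 0.30476/1.3048 = 0.2336.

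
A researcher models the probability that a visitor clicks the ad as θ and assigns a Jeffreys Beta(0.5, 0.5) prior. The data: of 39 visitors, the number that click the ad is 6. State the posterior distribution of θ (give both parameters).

Observing 6 successes and 33 failures updates Beta(0.5, 0.5) by adding the success and failure counts to the two shape parameters: α = 0.5+6 = 6.5, β = 0.5+33 = 33.5.

Posterior: Beta(6.5, 33.5)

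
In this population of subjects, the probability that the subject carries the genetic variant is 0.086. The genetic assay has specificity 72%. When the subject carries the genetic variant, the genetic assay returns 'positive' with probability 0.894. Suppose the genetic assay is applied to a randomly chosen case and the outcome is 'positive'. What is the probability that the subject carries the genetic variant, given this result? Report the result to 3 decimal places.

P(H | E) ≈ 0.231

Let H be the event that the subject carries the genetic variant. P(H) = 0.086, so P(¬H) = 0.914. With E the 'positive' result, P(E|H) = 0.894 and P(E|¬H) = 0.28.
P(E) = 0.894·0.086 + 0.28·0.914 = 0.076884 + 0.25592 = 0.33280.
By Bayes' theorem, P(H|E) = 0.076884 / 0.33280 = 0.231.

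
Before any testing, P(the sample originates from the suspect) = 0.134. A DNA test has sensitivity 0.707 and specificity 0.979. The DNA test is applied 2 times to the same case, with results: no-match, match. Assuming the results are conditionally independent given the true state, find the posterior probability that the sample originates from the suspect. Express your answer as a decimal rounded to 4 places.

With H the event that the sample originates from the suspect, the joint likelihood of the observed sequence is P(data|H) = 0.293·0.707 = 0.20715 and P(data|¬H) = 0.979·0.021 = 0.020559.
Bayes: P(H|data) = 0.134·0.20715 / (0.134·0.20715 + 0.866·0.020559) = 0.027758/0.045562 = 0.6092.

Posterior P(H) ≈ 0.6092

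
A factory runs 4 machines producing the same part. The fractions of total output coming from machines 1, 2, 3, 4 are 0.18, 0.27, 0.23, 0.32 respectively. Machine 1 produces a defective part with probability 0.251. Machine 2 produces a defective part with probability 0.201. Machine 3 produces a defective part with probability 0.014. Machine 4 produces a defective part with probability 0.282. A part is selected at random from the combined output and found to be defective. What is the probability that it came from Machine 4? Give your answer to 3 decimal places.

Posterior probability ≈ 0.468

P(defective|M1) = 0.251; P(defective|M2) = 0.201; P(defective|M3) = 0.014; P(defective|M4) = 0.282.
Prior × likelihood for each source: 0.18·0.251=0.04518, 0.27·0.201=0.05427, 0.23·0.014=0.003220, 0.32·0.282=0.09024. Summing gives P(defective) = 0.19291.
P(Machine 4 | defective) = 0.09024 / 0.19291 = 0.468.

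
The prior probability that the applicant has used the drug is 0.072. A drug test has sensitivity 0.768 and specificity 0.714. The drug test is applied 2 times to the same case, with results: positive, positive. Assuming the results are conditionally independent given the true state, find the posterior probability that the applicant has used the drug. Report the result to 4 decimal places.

Posterior P(H) ≈ 0.3588

Let H be the event that the applicant has used the drug; start with P(H) = 0.072. P('positive'|H) = 0.768, P('positive'|¬H) = 0.286.
Update on result 1 ('positive'): P(H) ← 0.768·0.0720 / (0.768·0.0720 + 0.286·0.9280) = 0.055296/0.32070 = 0.1724.
Update on result 2 ('positive'): P(H) ← 0.768·0.1724 / (0.768·0.1724 + 0.286·0.8276) = 0.13242/0.36911 = 0.3588.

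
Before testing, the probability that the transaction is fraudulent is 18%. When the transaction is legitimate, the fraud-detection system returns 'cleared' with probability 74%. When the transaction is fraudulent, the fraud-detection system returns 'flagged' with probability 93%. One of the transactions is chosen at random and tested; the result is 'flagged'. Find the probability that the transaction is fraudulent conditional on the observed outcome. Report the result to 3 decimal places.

P(H | E) ≈ 0.440

Write H for 'the transaction is fraudulent'. Prior odds H:¬H = 0.18/0.82 = 0.21951. For the 'flagged' outcome, the likelihood ratio is 0.93/0.26 = 3.5769.
Posterior odds = 0.21951 × 3.5769 = 0.78518, so P(H|E) = 0.78518/(1+0.78518) = 0.440.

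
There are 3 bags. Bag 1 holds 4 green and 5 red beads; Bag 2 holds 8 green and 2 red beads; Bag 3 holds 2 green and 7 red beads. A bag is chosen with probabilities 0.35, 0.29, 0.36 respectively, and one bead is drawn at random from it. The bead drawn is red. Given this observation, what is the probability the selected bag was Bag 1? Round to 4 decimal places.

Tabulate prior·likelihood by source: [1] prior 0.35, lik 0.5556, product 0.1944; [2] prior 0.29, lik 0.2, product 0.05800; [3] prior 0.36, lik 0.7778, product 0.2800.
Normalizing constant = 0.53244; the posterior for Bag 1 is its product over the sum, 0.1944/0.53244 = 0.3652.

Posterior probability ≈ 0.3652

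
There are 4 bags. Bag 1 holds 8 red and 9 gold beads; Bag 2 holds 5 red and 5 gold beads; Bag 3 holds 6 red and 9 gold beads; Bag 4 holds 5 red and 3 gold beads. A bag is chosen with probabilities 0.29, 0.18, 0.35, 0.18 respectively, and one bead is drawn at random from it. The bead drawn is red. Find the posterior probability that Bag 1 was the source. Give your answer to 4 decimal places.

Posterior probability ≈ 0.2849

Tabulate prior·likelihood by source: [1] prior 0.29, lik 0.4706, product 0.1365; [2] prior 0.18, lik 0.5, product 0.09000; [3] prior 0.35, lik 0.4, product 0.1400; [4] prior 0.18, lik 0.625, product 0.1125.
Normalizing constant = 0.47897; the posterior for Bag 1 is its product over the sum, 0.1365/0.47897 = 0.2849.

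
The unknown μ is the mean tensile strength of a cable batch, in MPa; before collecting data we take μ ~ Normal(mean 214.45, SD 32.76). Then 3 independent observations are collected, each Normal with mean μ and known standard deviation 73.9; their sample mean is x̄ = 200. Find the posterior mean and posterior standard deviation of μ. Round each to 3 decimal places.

Posterior mean ≈ 209.091; posterior SD ≈ 25.984

With known σ, the Normal prior is conjugate. Weight on the data is w = (n/σ²)/(n/σ² + 1/τ₀²) = 0.00054933/(0.00054933+0.00093178) = 0.37089.
Posterior mean = w·x̄ + (1−w)·μ₀ = 0.37089·200 + 0.62911·214.45 = 209.091. Posterior variance = 1/(0.00054933+0.00093178) = 675.171, so SD = 25.984.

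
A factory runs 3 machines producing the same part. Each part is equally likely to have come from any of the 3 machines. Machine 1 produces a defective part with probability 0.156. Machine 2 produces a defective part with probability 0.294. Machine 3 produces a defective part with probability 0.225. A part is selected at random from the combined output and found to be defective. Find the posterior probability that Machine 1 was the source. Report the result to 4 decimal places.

Tabulate prior·likelihood by source: [1] prior 0.333333, lik 0.156, product 0.05200; [2] prior 0.333333, lik 0.294, product 0.09800; [3] prior 0.333333, lik 0.225, product 0.07500.
Normalizing constant = 0.22500; the posterior for Machine 1 is its product over the sum, 0.05200/0.22500 = 0.2311.

Posterior probability ≈ 0.2311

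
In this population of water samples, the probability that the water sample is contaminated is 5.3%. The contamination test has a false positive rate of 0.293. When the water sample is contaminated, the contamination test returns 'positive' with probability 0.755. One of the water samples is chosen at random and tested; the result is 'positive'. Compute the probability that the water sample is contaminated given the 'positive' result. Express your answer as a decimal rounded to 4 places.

Write H for 'the water sample is contaminated'. Prior odds H:¬H = 0.053/0.947 = 0.055966. For the 'positive' outcome, the likelihood ratio is 0.755/0.293 = 2.5768.
Posterior odds = 0.055966 × 2.5768 = 0.14421, so P(H|E) = 0.14421/(1+0.14421) = 0.1260.

P(H | E) ≈ 0.1260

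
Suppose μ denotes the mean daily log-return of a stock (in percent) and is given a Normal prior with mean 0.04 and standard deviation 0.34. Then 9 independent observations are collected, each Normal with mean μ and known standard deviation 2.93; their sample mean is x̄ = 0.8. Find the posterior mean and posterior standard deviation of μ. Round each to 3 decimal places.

Posterior mean ≈ 0.122; posterior SD ≈ 0.321

Prior precision 1/τ₀² = 1/0.34² = 8.65052; data precision n/σ² = 9/2.93² = 1.04835.
Posterior precision = 8.65052 + 1.04835 = 9.69887, giving posterior SD = 1/√9.69887 = 0.321.
Posterior mean = (8.65052·0.04 + 1.04835·0.8) / 9.69887 = 0.122.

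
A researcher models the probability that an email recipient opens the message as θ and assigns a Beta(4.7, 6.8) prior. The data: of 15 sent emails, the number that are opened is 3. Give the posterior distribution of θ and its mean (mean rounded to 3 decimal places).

Posterior: Beta(7.7, 18.8); mean ≈ 0.291

The binomial likelihood is conjugate to the Beta prior: with 3 successes and 12 failures, the posterior is Beta(4.7+3, 6.8+12) = Beta(7.7, 18.8).
Posterior mean = α/(α+β) = 7.7/26.5 = 0.291.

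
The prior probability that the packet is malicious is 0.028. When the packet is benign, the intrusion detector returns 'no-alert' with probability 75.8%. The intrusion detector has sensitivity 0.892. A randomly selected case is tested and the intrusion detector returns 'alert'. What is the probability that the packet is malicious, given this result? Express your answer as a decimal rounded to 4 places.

P(H | E) ≈ 0.0960

Write H for 'the packet is malicious'. Prior odds H:¬H = 0.028/0.972 = 0.028807. For the 'alert' outcome, the likelihood ratio is 0.892/0.242 = 3.6860.
Posterior odds = 0.028807 × 3.6860 = 0.10618, so P(H|E) = 0.10618/(1+0.10618) = 0.0960.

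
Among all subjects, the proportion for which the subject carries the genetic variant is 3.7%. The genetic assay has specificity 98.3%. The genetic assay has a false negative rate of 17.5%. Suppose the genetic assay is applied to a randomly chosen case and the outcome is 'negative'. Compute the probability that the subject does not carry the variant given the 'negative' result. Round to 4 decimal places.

P(¬H | E) ≈ 0.9932

Let H be the event that the subject carries the genetic variant. P(H) = 0.037, so P(¬H) = 0.963. With E the 'negative' result, P(E|H) = 0.175 and P(E|¬H) = 0.983.
P(E) = 0.175·0.037 + 0.983·0.963 = 0.0064750 + 0.94663 = 0.95310.
By Bayes' theorem, P(H|E) = 0.0064750 / 0.95310 = 0.0068. Hence P(¬H|E) = 1 − 0.0068 = 0.9932.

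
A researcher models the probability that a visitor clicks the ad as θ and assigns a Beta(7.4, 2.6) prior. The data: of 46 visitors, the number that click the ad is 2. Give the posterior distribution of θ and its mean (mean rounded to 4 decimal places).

Posterior: Beta(9.4, 46.6); mean ≈ 0.1679

The binomial likelihood is conjugate to the Beta prior: with 2 successes and 44 failures, the posterior is Beta(7.4+2, 2.6+44) = Beta(9.4, 46.6).
E[θ | data] = 9.4/(9.4+46.6) = 0.1679.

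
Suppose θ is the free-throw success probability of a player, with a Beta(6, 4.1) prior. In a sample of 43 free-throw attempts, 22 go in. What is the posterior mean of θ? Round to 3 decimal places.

Posterior mean ≈ 0.527

The binomial likelihood is conjugate to the Beta prior: with 22 successes and 21 failures, the posterior is Beta(6+22, 4.1+21) = Beta(28, 25.1).
Posterior mean = α/(α+β) = 28/53.1 = 0.527.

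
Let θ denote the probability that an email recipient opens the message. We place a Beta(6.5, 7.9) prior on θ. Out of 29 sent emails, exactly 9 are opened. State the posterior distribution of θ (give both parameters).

The binomial likelihood is conjugate to the Beta prior: with 9 successes and 20 failures, the posterior is Beta(6.5+9, 7.9+20) = Beta(15.5, 27.9).

Posterior: Beta(15.5, 27.9)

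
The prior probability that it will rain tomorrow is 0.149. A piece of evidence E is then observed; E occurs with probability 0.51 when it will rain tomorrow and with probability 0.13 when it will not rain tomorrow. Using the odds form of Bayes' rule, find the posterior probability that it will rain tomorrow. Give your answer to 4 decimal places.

Prior odds = 0.149/(1−0.149) = 0.17509.
Likelihood ratio for E = 0.51/0.13 = 3.9231.
Posterior odds = prior odds × LR = 0.68688.
Posterior probability = odds/(1+odds) = 0.68688/1.6869 = 0.4072.

Posterior probability ≈ 0.4072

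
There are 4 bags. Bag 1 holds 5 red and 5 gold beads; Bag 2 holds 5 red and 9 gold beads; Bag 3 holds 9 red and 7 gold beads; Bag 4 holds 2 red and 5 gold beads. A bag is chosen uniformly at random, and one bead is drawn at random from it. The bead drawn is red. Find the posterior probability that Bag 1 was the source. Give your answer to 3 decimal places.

P(red|Bag 1) = 0.5; P(red|Bag 2) = 0.3571; P(red|Bag 3) = 0.5625; P(red|Bag 4) = 0.2857.
Prior × likelihood for each source: 0.25·0.5=0.1250, 0.25·0.3571=0.08929, 0.25·0.5625=0.1406, 0.25·0.2857=0.07143. Summing gives P(red) = 0.42634.
P(Bag 1 | red) = 0.1250 / 0.42634 = 0.293.

Posterior probability ≈ 0.293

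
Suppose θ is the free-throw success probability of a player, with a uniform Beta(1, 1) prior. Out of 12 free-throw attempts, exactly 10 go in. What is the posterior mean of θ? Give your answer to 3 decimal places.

The binomial likelihood is conjugate to the Beta prior: with 10 successes and 2 failures, the posterior is Beta(1+10, 1+2) = Beta(11, 3).
Posterior mean = α/(α+β) = 11/14 = 0.786.

Posterior mean ≈ 0.786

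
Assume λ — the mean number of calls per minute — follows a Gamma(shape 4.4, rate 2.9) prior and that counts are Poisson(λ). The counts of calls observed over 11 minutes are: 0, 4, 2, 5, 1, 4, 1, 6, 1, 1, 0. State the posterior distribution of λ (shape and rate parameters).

The Poisson likelihood adds the total count to the shape and the number of exposure periods to the rate. Here ∑xᵢ = 25 and n = 11, so shape 4.4→29.4 and rate 2.9→13.9.

Posterior: Gamma(shape=29.4, rate=13.9)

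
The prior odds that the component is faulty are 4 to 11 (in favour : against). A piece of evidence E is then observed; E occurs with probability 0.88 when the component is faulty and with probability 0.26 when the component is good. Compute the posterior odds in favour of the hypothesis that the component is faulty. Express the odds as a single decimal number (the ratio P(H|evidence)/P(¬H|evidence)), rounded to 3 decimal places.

Prior odds = 4/11 = 0.36364. In log-odds, ln(0.36364) = -1.0116.
Add log likelihood ratio: ln(3.3846) = 1.2192.
Posterior log-odds = 0.20764, so posterior odds = exp(0.20764) = 1.2308.

Posterior odds ≈ 1.231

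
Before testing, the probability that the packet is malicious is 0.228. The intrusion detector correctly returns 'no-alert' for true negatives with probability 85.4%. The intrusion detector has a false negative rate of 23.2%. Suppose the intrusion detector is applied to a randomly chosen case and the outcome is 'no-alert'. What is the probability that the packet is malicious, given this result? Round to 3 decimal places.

P(H | E) ≈ 0.074

Let H be the event that the packet is malicious. P(H) = 0.228, so P(¬H) = 0.772. With E the 'no-alert' result, P(E|H) = 0.232 and P(E|¬H) = 0.854.
P(E) = 0.232·0.228 + 0.854·0.772 = 0.052896 + 0.65929 = 0.71218.
By Bayes' theorem, P(H|E) = 0.052896 / 0.71218 = 0.074.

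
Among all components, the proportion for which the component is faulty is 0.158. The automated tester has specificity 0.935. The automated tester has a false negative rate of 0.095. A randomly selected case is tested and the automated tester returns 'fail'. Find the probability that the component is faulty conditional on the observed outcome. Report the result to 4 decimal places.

P(H | E) ≈ 0.7232

Write H for 'the component is faulty'. Prior odds H:¬H = 0.158/0.842 = 0.18765. For the 'fail' outcome, the likelihood ratio is 0.905/0.065 = 13.923.
Posterior odds = 0.18765 × 13.923 = 2.6126, so P(H|E) = 2.6126/(1+2.6126) = 0.7232.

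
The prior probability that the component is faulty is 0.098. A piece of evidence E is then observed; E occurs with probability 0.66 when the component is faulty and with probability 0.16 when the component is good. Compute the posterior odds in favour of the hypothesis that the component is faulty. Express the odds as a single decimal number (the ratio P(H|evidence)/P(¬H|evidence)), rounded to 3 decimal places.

Posterior odds ≈ 0.448

Prior odds = 0.098/(1−0.098) = 0.10865. In log-odds, ln(0.10865) = -2.2196.
Add log likelihood ratio: ln(4.1250) = 1.4171.
Posterior log-odds = -0.80258, so posterior odds = exp(-0.80258) = 0.44817.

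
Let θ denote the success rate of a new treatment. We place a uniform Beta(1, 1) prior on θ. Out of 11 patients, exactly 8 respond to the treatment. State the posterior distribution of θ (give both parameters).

Observing 8 successes and 3 failures updates Beta(1, 1) by adding the success and failure counts to the two shape parameters: α = 1+8 = 9, β = 1+3 = 4.

Posterior: Beta(9, 4)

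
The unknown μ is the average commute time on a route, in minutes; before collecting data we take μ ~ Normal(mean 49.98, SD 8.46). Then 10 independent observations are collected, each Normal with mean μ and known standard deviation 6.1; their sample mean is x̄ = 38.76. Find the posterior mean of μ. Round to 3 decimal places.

Prior precision 1/τ₀² = 1/8.46² = 0.0139720; data precision n/σ² = 10/6.1² = 0.268745.
Posterior precision = 0.0139720 + 0.268745 = 0.282717.
Posterior mean = (0.0139720·49.98 + 0.268745·38.76) / 0.282717 = 39.314.

Posterior mean ≈ 39.314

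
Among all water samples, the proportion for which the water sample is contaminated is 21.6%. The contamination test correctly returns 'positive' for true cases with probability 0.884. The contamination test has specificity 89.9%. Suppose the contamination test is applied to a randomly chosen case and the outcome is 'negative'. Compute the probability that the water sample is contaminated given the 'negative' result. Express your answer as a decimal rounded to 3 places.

Write H for 'the water sample is contaminated'. Prior odds H:¬H = 0.216/0.784 = 0.27551. For the 'negative' outcome, the likelihood ratio is 0.116/0.899 = 0.12903.
Posterior odds = 0.27551 × 0.12903 = 0.035550, so P(H|E) = 0.035550/(1+0.035550) = 0.034.

P(H | E) ≈ 0.034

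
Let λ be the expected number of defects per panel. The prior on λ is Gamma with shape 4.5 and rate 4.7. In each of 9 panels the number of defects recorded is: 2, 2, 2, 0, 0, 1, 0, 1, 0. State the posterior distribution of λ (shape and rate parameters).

Posterior: Gamma(shape=12.5, rate=13.7)

The Poisson likelihood adds the total count to the shape and the number of exposure periods to the rate. Here ∑xᵢ = 8 and n = 9, so shape 4.5→12.5 and rate 4.7→13.7.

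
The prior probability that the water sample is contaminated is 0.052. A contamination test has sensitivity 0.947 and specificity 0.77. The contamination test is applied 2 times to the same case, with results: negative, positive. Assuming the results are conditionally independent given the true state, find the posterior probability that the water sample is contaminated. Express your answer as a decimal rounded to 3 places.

Posterior P(H) ≈ 0.015

With H the event that the water sample is contaminated, the joint likelihood of the observed sequence is P(data|H) = 0.053·0.947 = 0.050191 and P(data|¬H) = 0.77·0.23 = 0.17710.
Bayes: P(H|data) = 0.052·0.050191 / (0.052·0.050191 + 0.948·0.17710) = 0.0026099/0.17050 = 0.0153.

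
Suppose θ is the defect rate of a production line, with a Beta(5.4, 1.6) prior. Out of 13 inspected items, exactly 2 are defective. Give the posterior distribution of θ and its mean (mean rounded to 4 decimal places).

The binomial likelihood is conjugate to the Beta prior: with 2 successes and 11 failures, the posterior is Beta(5.4+2, 1.6+11) = Beta(7.4, 12.6).
E[θ | data] = 7.4/(7.4+12.6) = 0.3700.

Posterior: Beta(7.4, 12.6); mean ≈ 0.3700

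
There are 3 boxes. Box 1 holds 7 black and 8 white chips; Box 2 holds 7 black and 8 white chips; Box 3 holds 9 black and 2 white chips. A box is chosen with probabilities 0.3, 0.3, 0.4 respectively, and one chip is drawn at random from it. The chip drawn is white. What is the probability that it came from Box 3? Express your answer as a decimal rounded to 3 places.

Posterior probability ≈ 0.185

Tabulate prior·likelihood by source: [1] prior 0.3, lik 0.5333, product 0.1600; [2] prior 0.3, lik 0.5333, product 0.1600; [3] prior 0.4, lik 0.1818, product 0.07273.
Normalizing constant = 0.39273; the posterior for Box 3 is its product over the sum, 0.07273/0.39273 = 0.185.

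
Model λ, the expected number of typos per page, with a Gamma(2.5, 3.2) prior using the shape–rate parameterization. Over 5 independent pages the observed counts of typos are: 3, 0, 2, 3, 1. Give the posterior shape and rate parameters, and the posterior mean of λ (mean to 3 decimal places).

Posterior: Gamma(shape=11.5, rate=8.2); mean ≈ 1.402

Total count ∑xᵢ = 9 over n = 5 pages.
Gamma is conjugate to the Poisson likelihood: posterior is Gamma(shape = 2.5+9 = 11.5, rate = 3.2+5 = 8.2).
Posterior mean = shape/rate = 11.5/8.2 = 1.402.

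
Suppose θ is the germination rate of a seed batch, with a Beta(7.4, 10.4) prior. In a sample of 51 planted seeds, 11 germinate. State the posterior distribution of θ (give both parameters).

Posterior: Beta(18.4, 50.4)

The binomial likelihood is conjugate to the Beta prior: with 11 successes and 40 failures, the posterior is Beta(7.4+11, 10.4+40) = Beta(18.4, 50.4).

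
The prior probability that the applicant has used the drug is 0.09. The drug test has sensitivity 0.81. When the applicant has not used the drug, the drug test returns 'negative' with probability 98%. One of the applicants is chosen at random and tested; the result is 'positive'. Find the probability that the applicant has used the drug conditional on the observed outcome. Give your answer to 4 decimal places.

Write H for 'the applicant has used the drug'. Prior odds H:¬H = 0.09/0.91 = 0.098901. For the 'positive' outcome, the likelihood ratio is 0.81/0.02 = 40.500.
Posterior odds = 0.098901 × 40.500 = 4.0055, so P(H|E) = 4.0055/(1+4.0055) = 0.8002.

P(H | E) ≈ 0.8002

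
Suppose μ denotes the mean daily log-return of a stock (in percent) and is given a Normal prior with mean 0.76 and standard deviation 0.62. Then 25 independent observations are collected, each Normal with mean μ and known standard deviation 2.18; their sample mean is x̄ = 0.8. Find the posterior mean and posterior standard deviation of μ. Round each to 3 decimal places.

Posterior mean ≈ 0.787; posterior SD ≈ 0.357

With known σ, the Normal prior is conjugate. Weight on the data is w = (n/σ²)/(n/σ² + 1/τ₀²) = 5.26050/(5.26050+2.60146) = 0.66911.
Posterior mean = w·x̄ + (1−w)·μ₀ = 0.66911·0.8 + 0.33089·0.76 = 0.787. Posterior variance = 1/(5.26050+2.60146) = 0.127195, so SD = 0.357.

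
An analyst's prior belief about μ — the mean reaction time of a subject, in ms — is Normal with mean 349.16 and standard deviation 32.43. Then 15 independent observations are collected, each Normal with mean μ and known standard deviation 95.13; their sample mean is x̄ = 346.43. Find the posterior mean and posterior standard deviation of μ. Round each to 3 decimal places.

With known σ, the Normal prior is conjugate. Weight on the data is w = (n/σ²)/(n/σ² + 1/τ₀²) = 0.00165751/(0.00165751+0.00095084) = 0.63546.
Posterior mean = w·x̄ + (1−w)·μ₀ = 0.63546·346.43 + 0.36454·349.16 = 347.425. Posterior variance = 1/(0.00165751+0.00095084) = 383.385, so SD = 19.580.

Posterior mean ≈ 347.425; posterior SD ≈ 19.580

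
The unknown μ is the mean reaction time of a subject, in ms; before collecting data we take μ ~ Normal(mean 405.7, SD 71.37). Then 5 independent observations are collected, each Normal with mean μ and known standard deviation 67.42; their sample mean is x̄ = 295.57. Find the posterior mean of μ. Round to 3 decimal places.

With known σ, the Normal prior is conjugate. Weight on the data is w = (n/σ²)/(n/σ² + 1/τ₀²) = 0.00110000/(0.00110000+0.00019632) = 0.84855.
Posterior mean = w·x̄ + (1−w)·μ₀ = 0.84855·295.57 + 0.15145·405.7 = 312.249.

Posterior mean ≈ 312.249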